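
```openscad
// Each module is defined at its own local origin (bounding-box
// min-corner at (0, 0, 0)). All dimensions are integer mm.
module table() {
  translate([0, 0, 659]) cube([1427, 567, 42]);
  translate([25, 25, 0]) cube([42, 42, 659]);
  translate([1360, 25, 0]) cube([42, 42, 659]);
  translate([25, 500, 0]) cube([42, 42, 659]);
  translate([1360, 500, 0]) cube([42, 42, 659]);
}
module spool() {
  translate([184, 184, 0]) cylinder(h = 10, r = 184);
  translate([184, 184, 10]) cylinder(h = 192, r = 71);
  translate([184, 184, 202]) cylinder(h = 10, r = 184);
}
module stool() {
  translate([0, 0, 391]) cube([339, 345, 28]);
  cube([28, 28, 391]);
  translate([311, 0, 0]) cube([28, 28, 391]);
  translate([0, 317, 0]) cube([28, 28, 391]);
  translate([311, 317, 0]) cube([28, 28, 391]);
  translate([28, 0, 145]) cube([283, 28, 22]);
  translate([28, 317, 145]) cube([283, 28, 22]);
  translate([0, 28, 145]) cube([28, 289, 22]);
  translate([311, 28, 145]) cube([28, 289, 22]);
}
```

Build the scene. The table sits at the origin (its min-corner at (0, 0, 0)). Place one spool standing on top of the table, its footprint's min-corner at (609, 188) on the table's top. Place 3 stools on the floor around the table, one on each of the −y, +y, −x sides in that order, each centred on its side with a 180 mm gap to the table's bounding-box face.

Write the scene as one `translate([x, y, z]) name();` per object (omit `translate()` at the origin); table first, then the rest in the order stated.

table();
translate([609, 188, 701]) spool();
translate([544, -525, 0]) stool();
translate([544, 747, 0]) stool();
translate([-519, 111, 0]) stool();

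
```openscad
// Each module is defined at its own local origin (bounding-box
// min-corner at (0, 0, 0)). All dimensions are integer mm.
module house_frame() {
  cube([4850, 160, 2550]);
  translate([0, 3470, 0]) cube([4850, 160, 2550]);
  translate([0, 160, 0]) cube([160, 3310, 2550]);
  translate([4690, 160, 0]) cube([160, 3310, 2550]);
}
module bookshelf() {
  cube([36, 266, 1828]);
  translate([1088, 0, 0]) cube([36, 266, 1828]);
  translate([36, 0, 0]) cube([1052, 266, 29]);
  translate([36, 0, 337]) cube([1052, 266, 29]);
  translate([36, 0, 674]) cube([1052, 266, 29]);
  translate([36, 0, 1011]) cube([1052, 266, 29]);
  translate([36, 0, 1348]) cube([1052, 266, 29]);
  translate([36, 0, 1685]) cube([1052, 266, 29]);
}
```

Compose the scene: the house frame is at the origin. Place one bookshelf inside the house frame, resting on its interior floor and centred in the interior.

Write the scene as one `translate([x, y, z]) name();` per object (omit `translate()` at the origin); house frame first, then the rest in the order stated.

house_frame();
translate([1863, 1682, 0]) bookshelf();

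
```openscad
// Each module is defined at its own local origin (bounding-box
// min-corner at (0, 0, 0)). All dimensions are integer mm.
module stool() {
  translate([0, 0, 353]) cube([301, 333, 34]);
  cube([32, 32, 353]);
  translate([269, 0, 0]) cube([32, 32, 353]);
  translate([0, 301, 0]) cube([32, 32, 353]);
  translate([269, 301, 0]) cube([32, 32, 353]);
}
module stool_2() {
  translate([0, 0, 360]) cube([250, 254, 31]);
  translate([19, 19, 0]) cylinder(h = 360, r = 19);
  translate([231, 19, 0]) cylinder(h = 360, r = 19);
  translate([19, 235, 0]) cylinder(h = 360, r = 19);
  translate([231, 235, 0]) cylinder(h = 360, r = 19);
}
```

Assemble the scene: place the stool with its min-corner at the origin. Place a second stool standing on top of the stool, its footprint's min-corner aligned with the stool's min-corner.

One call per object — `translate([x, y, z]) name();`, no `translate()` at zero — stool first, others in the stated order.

stool();
translate([0, 0, 387]) stool_2();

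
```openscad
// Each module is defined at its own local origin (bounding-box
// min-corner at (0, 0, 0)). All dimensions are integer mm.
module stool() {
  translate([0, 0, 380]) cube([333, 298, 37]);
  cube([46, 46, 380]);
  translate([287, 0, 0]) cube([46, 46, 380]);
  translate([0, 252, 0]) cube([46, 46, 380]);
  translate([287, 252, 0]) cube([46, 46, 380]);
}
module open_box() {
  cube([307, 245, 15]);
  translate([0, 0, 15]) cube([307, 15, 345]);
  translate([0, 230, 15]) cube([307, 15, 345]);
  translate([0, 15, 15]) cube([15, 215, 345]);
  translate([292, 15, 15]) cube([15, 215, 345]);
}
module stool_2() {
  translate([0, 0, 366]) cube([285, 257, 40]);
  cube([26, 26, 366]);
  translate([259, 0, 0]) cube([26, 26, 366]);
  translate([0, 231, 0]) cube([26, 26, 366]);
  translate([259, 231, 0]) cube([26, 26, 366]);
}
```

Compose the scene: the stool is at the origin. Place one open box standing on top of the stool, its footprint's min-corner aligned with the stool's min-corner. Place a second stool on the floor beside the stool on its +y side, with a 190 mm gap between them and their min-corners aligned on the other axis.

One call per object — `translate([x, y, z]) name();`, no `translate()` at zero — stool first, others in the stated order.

stool();
translate([0, 0, 417]) open_box();
translate([0, 488, 0]) stool_2();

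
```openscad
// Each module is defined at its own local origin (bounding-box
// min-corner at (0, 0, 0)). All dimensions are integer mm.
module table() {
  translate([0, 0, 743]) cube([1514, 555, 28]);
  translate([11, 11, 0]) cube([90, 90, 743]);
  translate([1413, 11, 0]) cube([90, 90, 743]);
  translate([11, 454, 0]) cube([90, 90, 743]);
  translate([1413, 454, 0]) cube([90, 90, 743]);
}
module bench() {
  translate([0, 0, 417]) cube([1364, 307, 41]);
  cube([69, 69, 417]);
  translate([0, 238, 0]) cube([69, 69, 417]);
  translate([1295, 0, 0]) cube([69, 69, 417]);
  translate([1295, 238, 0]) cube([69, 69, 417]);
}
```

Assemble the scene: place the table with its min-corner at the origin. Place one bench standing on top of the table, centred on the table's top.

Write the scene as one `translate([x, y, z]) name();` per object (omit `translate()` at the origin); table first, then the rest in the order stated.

table();
translate([75, 124, 771]) bench();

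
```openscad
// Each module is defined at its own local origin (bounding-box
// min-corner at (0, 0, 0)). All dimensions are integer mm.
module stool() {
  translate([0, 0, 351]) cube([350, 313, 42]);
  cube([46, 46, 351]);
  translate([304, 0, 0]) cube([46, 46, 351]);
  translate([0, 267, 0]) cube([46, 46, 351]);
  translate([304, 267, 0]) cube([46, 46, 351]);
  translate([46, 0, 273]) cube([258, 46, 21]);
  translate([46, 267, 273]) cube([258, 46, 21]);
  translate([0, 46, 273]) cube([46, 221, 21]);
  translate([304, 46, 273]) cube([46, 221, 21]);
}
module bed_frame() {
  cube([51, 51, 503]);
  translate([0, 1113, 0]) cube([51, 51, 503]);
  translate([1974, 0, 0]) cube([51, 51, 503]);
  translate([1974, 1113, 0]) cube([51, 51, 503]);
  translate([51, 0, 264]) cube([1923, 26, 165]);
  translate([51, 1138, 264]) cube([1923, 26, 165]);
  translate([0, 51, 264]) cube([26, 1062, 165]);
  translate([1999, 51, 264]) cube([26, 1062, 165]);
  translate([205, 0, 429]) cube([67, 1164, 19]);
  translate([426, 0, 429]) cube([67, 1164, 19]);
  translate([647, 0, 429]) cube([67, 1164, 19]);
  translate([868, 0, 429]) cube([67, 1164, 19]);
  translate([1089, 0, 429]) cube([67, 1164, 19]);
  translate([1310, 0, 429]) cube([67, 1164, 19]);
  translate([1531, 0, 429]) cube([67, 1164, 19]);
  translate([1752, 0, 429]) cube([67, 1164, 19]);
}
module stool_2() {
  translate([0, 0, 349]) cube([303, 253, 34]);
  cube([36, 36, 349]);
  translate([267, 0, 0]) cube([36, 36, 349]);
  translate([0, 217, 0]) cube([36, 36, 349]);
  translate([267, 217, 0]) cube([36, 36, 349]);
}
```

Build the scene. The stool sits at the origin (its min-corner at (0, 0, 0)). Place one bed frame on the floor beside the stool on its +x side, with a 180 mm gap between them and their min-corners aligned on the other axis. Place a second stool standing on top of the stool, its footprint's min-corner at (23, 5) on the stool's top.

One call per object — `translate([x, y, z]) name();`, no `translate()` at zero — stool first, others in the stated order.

stool();
translate([530, 0, 0]) bed_frame();
translate([23, 5, 393]) stool_2();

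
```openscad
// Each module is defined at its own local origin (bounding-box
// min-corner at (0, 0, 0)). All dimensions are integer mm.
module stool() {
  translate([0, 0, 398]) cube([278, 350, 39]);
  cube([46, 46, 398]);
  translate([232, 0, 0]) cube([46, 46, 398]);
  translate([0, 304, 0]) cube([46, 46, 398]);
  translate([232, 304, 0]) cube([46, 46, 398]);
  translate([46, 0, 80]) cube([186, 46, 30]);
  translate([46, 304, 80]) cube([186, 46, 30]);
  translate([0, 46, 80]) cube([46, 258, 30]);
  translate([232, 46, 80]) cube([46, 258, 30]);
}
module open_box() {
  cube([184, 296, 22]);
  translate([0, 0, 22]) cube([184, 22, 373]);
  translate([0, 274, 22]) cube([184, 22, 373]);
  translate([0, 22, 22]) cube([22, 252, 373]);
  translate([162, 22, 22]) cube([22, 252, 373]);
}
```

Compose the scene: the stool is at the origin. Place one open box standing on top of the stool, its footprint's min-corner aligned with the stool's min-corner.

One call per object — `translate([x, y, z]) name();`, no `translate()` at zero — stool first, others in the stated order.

stool();
translate([0, 0, 437]) open_box();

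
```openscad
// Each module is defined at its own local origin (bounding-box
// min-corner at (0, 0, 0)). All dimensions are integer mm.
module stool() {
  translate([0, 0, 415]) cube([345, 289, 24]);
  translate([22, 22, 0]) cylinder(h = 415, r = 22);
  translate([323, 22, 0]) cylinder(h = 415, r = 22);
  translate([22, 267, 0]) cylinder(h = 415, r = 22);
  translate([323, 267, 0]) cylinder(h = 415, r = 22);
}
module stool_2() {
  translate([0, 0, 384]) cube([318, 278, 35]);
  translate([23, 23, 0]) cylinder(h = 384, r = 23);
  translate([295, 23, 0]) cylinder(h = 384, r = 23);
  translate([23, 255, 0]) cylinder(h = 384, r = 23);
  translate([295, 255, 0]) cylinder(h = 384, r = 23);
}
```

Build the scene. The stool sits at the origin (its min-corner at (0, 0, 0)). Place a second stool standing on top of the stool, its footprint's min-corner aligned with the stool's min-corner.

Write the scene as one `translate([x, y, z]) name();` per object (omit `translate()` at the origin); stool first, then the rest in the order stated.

stool();
translate([0, 0, 439]) stool_2();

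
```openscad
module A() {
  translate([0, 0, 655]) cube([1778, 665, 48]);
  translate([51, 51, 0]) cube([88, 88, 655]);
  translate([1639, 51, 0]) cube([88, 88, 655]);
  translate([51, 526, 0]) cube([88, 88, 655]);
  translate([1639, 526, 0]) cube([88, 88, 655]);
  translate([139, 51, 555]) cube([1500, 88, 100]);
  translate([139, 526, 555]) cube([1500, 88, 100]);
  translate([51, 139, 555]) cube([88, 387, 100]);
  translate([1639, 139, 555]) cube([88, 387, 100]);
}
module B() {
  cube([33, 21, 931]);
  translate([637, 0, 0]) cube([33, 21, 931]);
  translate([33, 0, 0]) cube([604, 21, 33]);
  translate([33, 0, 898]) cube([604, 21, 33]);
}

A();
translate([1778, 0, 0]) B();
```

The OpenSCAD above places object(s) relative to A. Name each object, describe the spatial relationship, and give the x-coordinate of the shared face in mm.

A is a table. B is a picture frame. The picture frame is against the table's +x side, with their −y faces flush. The x-coordinate of the shared face is 1778 mm.

The table's +x face and the picture frame's −x face are both at x = 1778 mm.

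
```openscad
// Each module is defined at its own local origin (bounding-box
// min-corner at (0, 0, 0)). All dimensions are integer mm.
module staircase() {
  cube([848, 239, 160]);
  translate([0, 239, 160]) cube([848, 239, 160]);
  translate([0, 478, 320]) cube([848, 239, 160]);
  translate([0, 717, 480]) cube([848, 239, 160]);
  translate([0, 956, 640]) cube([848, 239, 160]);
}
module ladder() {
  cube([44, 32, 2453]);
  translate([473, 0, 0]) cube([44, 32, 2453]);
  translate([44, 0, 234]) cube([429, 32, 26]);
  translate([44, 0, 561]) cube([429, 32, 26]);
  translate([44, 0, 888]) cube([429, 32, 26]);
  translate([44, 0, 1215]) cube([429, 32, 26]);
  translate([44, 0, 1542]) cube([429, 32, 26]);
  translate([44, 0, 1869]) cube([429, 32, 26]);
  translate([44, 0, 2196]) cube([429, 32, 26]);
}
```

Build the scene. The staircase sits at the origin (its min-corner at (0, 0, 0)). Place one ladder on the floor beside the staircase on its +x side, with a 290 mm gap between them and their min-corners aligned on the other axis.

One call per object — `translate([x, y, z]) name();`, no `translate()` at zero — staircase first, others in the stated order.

staircase();
translate([1138, 0, 0]) ladder();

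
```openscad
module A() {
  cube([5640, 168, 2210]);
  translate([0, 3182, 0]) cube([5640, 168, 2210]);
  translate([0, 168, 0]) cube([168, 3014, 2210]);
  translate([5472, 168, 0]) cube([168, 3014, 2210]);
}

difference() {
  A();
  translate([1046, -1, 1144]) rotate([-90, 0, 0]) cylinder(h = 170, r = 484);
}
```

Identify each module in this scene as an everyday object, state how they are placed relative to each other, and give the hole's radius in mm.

A is a house frame. The house frame has a circular hole through its front wall. The hole's radius is 484 mm.

The subtracted cylinder has r = 484 mm.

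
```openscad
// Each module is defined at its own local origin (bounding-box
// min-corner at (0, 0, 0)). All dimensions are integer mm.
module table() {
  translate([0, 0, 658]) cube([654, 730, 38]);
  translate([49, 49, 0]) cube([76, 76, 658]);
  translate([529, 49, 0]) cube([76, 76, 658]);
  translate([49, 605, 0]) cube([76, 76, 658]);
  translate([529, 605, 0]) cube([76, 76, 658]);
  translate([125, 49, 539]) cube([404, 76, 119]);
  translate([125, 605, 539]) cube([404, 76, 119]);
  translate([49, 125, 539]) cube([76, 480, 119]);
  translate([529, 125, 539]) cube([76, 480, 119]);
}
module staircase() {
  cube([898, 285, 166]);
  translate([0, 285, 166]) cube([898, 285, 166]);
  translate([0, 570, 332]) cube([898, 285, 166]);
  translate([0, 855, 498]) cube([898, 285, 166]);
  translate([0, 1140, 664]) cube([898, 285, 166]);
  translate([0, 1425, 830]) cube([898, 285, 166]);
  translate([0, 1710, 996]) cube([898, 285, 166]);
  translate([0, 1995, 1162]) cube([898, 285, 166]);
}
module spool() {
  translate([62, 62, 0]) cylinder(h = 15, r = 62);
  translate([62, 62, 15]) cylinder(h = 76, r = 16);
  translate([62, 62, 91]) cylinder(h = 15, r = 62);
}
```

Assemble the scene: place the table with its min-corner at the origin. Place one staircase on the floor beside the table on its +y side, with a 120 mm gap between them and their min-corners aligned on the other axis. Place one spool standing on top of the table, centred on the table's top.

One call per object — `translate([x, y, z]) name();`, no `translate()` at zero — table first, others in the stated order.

table();
translate([0, 850, 0]) staircase();
translate([265, 303, 696]) spool();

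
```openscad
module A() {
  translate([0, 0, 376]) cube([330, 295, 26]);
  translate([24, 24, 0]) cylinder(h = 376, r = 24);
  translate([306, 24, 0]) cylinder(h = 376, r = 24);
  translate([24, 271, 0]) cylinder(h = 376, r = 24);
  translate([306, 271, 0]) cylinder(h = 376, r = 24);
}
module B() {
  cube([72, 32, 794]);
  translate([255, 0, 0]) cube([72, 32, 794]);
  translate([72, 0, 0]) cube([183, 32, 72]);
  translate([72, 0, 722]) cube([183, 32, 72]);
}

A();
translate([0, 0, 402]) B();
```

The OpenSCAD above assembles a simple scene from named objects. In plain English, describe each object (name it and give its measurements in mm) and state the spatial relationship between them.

A is a four-legged stool. The seat is 330×295 mm, 26 mm thick, top at z = 402 mm. It stands on four round legs, each 48 mm in diameter, from z = 0 to the seat underside, each leg's axis is inset half a diameter from the nearest pair of seat edges (so the leg's bounding box is flush with the corner).

B is a rectangular picture frame lying in the x–z plane (depth along y). The opening is 183 mm wide (x) by 650 mm tall (z), surrounded by a border 72 mm wide on all four sides. The frame is 32 mm deep and is made of two full-height vertical stiles with two horizontal rails fitted between them.

The picture frame is on top of the stool.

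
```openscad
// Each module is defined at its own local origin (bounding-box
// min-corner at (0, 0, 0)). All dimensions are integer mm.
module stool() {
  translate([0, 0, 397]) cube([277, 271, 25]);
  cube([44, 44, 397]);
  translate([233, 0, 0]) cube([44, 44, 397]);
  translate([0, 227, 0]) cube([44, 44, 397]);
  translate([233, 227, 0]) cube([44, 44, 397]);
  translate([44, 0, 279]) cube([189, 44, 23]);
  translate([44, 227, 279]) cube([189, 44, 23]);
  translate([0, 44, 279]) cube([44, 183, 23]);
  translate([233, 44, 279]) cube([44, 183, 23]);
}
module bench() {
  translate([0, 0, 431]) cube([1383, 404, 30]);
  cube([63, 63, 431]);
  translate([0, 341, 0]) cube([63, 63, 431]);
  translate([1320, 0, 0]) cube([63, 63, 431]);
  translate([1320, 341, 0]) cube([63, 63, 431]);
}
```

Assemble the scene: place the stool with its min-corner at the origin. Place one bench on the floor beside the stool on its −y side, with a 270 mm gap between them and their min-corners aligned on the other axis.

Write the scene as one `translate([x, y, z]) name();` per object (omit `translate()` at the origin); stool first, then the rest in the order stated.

stool();
translate([0, -674, 0]) bench();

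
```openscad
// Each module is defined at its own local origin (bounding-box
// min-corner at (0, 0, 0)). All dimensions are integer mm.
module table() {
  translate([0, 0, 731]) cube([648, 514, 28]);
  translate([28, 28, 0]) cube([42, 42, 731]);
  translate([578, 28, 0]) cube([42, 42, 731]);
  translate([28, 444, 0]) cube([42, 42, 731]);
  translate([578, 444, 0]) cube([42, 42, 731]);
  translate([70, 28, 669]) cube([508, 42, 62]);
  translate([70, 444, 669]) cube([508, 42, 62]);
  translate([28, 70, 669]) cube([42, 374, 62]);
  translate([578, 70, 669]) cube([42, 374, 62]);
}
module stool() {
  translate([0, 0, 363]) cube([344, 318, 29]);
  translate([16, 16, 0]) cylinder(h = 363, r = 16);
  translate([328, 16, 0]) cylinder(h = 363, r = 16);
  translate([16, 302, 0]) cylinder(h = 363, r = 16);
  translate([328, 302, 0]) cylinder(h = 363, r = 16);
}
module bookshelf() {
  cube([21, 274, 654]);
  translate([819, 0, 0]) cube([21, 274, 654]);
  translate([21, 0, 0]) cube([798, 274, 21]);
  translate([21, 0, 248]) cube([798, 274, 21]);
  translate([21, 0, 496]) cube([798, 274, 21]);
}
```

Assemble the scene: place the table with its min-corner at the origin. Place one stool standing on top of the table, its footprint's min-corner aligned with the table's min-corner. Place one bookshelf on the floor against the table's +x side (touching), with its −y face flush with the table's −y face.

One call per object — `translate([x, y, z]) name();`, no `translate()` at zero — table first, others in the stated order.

table();
translate([0, 0, 759]) stool();
translate([648, 0, 0]) bookshelf();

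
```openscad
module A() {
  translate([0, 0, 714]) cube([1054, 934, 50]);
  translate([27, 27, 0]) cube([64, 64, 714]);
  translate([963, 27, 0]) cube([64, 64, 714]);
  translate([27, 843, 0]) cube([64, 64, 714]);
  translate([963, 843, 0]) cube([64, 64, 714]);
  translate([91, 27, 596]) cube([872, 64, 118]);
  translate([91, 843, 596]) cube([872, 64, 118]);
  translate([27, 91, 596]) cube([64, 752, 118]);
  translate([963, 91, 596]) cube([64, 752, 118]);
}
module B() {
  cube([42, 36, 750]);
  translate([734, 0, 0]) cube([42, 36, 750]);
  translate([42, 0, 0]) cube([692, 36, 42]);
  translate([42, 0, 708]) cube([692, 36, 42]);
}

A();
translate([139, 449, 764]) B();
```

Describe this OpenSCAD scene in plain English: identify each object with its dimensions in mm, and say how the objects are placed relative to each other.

A is a rectangular dining table. The top is 1054×934×50 mm with its upper surface at z = 764 mm. It stands on four 64×64 mm square legs, each inset 27 mm from the nearest pair of top edges, running from the floor to the underside of the top. Four apron rails, 64 mm thick and 118 mm tall, run between adjacent legs with their top edges flush with the underside of the top and their outer faces flush with the legs' outer faces.

B is a rectangular picture frame lying in the x–z plane (depth along y). The opening is 692 mm wide (x) by 666 mm tall (z), surrounded by a border 42 mm wide on all four sides. The frame is 36 mm deep and is made of two full-height vertical stiles with two horizontal rails fitted between them.

The picture frame is on top of the table, centred.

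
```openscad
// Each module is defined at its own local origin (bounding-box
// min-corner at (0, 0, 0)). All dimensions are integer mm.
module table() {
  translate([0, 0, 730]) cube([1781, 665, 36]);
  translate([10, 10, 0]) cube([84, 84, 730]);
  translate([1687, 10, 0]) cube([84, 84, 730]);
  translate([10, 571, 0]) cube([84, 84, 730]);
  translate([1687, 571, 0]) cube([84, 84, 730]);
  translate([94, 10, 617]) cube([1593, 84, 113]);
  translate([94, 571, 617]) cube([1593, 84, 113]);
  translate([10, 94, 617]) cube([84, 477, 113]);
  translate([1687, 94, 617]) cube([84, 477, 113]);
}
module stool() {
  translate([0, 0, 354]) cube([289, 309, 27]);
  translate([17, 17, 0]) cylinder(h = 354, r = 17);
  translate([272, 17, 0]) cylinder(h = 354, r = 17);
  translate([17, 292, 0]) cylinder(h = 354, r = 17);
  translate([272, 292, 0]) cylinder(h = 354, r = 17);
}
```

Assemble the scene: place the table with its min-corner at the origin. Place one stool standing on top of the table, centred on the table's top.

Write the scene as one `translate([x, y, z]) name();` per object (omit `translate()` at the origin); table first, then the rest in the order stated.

table();
translate([746, 178, 766]) stool();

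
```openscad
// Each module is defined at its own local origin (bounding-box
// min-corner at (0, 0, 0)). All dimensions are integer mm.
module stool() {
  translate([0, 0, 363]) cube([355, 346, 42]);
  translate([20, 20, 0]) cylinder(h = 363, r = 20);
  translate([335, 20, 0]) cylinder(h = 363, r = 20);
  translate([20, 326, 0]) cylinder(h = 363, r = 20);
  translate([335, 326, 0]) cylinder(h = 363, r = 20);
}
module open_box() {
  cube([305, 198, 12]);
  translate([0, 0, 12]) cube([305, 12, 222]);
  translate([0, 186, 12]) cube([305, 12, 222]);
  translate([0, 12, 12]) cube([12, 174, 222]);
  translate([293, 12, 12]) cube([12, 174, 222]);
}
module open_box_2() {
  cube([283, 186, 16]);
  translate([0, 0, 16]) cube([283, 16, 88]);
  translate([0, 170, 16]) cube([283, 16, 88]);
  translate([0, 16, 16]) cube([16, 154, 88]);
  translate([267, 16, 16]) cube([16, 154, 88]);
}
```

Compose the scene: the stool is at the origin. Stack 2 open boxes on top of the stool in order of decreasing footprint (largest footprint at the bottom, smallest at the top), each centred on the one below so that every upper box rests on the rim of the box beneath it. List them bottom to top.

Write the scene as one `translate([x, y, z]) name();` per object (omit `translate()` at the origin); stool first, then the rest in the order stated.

stool();
translate([25, 74, 405]) open_box();
translate([36, 80, 639]) open_box_2();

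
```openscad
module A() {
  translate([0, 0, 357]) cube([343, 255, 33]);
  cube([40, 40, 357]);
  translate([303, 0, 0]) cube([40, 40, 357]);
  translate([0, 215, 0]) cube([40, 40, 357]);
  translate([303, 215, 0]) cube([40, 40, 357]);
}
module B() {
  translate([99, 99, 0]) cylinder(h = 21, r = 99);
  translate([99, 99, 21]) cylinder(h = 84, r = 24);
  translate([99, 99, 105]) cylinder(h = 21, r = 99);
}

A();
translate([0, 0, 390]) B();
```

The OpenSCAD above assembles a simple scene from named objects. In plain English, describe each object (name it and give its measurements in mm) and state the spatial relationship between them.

A is a four-legged stool. The seat is 343×255 mm, 33 mm thick, top at z = 390 mm. It stands on four square legs, each 40×40 mm in cross-section, from z = 0 to the seat underside, each flush with a corner of the seat.

B is a spool: two coaxial disc flanges of radius 99 mm and thickness 21 mm, joined by a core cylinder of radius 24 mm and height 84 mm. The lower flange rests on z = 0 and the three cylinders share a vertical axis.

The spool is on top of the stool.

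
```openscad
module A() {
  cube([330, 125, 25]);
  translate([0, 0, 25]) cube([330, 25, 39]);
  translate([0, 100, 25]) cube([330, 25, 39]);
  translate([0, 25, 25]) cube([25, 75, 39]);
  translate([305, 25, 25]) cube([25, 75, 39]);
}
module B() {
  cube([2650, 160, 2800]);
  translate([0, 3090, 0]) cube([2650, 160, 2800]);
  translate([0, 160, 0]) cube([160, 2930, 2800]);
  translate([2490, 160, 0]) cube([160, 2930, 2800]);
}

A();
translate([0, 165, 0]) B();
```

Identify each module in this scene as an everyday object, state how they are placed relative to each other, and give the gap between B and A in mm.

The house frame's nearest face is 40 mm from the open box's +y face.

A is an open box. B is a house frame. The house frame is on the floor beside the open box on its +y side. The gap between the house frame and the open box is 40 mm.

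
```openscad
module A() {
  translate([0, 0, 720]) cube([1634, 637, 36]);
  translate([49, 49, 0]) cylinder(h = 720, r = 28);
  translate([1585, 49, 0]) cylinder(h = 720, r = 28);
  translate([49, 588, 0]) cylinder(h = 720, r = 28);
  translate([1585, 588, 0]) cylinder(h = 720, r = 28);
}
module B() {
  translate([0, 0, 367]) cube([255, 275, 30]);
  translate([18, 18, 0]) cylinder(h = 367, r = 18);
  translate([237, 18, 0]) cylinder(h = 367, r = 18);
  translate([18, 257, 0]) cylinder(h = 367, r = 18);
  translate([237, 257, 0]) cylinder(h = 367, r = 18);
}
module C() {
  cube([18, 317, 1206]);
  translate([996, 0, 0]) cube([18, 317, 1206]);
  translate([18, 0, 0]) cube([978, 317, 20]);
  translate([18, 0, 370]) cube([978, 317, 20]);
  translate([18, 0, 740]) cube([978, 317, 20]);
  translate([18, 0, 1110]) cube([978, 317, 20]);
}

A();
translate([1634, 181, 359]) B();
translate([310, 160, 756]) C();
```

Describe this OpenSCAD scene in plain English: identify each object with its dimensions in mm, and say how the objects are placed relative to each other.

A is a table: top 1634 mm (x) × 637 mm (y), 36 mm thick, upper face at z = 756 mm, on four round legs of 56 mm diameter, each leg's bounding box inset 21 mm from the nearest pair of top edges, running from z = 0 to the bottom of the top.

B is a four-legged stool. The seat is a 255×275×30 mm slab whose top surface is at z = 397 mm; four round legs, each 36 mm in diameter, run from the floor (z = 0) to the underside of the seat, each leg's axis is inset half a diameter from the nearest pair of seat edges (so the leg's bounding box is flush with the corner).

C is an open bookshelf. Two side panels, each 18 mm thick, 317 mm deep and 1206 mm tall, stand 1014 mm apart (outside-to-outside). Between them sit 4 shelves, each 20 mm thick and 317 mm deep, spanning the full gap between the sides. The bottom shelf rests on the floor (its underside at z = 0) and the clear gap between one shelf's top and the next shelf's underside is 350 mm.

The stool is beside the table with their tops flush at z = 756. The bookshelf is on top of the table, centred.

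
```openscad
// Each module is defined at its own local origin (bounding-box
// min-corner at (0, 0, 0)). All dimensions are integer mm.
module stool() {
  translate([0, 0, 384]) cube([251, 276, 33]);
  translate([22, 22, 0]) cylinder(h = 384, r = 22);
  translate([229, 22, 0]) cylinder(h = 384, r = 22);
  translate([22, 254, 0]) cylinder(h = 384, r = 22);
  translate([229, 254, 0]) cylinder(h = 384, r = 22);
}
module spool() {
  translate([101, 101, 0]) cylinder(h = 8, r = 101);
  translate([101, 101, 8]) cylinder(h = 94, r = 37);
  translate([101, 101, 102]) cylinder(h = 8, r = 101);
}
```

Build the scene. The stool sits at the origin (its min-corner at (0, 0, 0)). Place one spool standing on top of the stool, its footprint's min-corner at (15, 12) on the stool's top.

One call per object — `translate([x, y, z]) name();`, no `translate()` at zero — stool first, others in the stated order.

stool();
translate([15, 12, 417]) spool();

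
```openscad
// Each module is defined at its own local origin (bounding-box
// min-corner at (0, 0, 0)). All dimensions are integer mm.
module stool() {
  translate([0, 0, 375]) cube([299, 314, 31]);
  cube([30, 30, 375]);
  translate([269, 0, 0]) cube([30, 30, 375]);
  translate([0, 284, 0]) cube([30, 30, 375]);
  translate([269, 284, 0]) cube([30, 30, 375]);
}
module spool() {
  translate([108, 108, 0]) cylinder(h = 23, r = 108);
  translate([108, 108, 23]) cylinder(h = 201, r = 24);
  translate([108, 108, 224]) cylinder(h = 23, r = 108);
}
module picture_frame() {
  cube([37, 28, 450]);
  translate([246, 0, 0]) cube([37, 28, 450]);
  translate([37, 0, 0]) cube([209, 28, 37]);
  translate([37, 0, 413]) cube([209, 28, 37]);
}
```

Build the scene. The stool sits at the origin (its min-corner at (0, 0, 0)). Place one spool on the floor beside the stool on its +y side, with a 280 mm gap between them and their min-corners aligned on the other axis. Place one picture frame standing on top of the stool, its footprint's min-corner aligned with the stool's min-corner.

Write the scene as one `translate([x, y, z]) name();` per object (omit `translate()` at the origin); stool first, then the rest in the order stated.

stool();
translate([0, 594, 0]) spool();
translate([0, 0, 406]) picture_frame();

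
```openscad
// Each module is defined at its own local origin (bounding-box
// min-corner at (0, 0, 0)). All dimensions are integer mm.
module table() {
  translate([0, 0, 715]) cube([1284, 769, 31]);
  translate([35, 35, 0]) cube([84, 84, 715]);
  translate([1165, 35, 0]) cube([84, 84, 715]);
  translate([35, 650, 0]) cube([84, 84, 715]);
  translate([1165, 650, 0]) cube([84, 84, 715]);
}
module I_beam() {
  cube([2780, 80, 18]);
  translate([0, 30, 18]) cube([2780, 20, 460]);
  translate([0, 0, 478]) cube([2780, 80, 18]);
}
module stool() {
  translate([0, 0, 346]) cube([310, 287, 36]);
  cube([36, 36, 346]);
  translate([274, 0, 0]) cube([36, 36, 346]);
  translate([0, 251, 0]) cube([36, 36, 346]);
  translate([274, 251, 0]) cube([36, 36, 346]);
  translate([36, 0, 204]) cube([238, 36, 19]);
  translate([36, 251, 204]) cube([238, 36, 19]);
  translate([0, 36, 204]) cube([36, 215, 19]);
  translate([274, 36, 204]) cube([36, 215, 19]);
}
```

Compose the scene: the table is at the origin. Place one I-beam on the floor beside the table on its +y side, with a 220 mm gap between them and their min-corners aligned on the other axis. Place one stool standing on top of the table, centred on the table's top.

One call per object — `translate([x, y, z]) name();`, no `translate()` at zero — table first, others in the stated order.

table();
translate([0, 989, 0]) I_beam();
translate([487, 241, 746]) stool();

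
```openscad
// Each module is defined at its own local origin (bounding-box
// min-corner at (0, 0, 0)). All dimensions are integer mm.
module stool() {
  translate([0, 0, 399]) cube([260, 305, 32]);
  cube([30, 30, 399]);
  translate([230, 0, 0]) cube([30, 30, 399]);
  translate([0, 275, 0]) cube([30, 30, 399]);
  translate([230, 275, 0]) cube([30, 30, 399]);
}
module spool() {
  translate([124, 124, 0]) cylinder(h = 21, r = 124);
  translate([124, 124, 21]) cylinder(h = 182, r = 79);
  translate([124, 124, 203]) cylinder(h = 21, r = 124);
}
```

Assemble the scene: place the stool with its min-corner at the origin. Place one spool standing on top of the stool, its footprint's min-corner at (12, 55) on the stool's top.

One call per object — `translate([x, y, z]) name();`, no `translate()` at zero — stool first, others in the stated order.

stool();
translate([12, 55, 431]) spool();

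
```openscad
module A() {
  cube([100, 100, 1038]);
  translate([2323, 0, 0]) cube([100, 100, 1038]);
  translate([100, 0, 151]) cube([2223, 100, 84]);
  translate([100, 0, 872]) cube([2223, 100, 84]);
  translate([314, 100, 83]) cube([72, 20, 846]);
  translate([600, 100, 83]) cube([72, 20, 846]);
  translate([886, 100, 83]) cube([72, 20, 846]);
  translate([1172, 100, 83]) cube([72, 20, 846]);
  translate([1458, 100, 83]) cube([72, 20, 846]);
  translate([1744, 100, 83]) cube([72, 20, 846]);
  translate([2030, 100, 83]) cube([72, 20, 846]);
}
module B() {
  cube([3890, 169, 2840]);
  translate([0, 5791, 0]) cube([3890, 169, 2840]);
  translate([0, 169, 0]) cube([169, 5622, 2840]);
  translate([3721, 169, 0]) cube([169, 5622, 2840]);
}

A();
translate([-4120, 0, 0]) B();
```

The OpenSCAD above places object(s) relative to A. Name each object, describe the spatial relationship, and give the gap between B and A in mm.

A is a fence section. B is a house frame. The house frame is on the floor beside the fence section on its −x side. The gap between the house frame and the fence section is 230 mm.

The house frame's nearest face is 230 mm from the fence section's −x face.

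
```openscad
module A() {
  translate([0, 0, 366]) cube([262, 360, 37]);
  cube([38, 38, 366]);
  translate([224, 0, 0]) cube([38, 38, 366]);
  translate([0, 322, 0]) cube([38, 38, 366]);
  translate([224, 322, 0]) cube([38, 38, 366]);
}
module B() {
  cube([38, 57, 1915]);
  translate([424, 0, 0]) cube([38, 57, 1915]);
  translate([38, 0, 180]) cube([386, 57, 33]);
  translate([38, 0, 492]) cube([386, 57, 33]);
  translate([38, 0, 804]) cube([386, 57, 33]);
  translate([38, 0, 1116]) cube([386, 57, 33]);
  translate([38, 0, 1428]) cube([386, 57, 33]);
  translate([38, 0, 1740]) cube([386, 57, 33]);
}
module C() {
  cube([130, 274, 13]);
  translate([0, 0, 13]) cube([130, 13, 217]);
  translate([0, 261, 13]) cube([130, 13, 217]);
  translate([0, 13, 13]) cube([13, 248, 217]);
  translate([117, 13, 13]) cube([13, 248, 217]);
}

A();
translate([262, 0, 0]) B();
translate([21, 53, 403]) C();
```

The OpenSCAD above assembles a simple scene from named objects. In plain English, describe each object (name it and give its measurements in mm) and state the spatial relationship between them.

A is a four-legged stool. The seat is a 262×360×37 mm slab whose top surface is at z = 403 mm; four square legs, each 38×38 mm in cross-section, run from the floor (z = 0) to the underside of the seat, each flush with a corner of the seat.

B is a straight ladder. Two 38×57 mm vertical rails, 1915 mm tall, stand 462 mm apart (outside-to-outside) with their front faces coplanar on the −y side. 6 rungs, each 57 mm deep and 33 mm tall, span between the inner faces of the rails, front faces flush with the rails. The lowest rung's underside is at z = 180 mm and rungs are spaced 312 mm apart (underside to underside).

C is an open storage box with external size 130×274×230 mm and wall thickness 13 mm (the base is also 13 mm thick). The base covers the whole footprint; the four walls stand on the base, with the y-facing walls full-width and the x-facing walls fitting between their inner faces.

The ladder is against the stool's +x side, with their −y faces flush. The open box is on top of the stool.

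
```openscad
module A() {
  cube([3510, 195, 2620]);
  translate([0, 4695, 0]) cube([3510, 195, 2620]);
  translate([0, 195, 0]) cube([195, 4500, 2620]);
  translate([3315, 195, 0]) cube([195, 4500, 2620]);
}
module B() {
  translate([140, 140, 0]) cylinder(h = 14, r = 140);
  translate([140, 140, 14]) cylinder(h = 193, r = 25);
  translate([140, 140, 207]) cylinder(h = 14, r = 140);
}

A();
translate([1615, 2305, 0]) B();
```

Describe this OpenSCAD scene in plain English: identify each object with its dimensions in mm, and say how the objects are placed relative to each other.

A is a box-shaped house frame (walls only): outside footprint 3510×4890 mm, wall height 2620 mm, wall thickness 195 mm. The two y-facing walls run the full x-width; the two x-facing walls fit between the inner faces of the y-facing walls.

B is a spool: two coaxial disc flanges of radius 140 mm and thickness 14 mm, joined by a core cylinder of radius 25 mm and height 193 mm. The lower flange rests on z = 0 and the three cylinders share a vertical axis.

The spool sits inside the house frame, centred.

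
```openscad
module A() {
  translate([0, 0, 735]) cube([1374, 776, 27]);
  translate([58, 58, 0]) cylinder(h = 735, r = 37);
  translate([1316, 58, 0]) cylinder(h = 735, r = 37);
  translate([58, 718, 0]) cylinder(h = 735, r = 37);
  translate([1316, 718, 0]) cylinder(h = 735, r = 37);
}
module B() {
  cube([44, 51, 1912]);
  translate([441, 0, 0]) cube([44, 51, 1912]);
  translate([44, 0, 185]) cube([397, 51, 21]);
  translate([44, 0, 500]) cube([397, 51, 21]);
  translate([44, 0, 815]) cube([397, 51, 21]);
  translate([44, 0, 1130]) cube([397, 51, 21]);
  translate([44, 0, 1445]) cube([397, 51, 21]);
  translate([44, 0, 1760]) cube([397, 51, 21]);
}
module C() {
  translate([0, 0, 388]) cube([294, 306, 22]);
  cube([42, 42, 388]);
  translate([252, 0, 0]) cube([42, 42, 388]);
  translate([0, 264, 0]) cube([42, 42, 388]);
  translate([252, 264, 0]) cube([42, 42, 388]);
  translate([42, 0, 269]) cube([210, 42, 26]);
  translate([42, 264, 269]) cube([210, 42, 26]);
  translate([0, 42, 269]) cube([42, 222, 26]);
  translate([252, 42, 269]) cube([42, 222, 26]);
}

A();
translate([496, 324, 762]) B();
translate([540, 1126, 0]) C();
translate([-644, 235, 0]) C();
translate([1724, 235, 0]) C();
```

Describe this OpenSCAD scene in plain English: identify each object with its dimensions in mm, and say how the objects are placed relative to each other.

A is a table with a 1374×776 mm rectangular top, 27 mm thick, top surface at z = 762 mm, supported by four round legs of 74 mm diameter, each leg's bounding box inset 21 mm from the nearest pair of top edges, running from the floor.

B is a wooden ladder with two side rails of 44×51 mm section and 1912 mm height, set 485 mm apart overall. Between them run 6 rectangular rungs (51 mm deep, 21 mm thick), front faces flush with the rails' −y face. The bottom of the first rung is 185 mm above the floor and each subsequent rung is 315 mm higher than the one below.

C is a simple wooden stool: a rectangular seat 294 mm (x) by 306 mm (y), 22 mm thick, top face at z = 410 mm, on four square legs, each 42×42 mm in cross-section. The legs rest on z = 0, each flush with a corner of the seat. Four stretchers, 42 mm wide and 26 mm tall, connect adjacent legs with their undersides at z = 269 mm, each running between the inner faces of the legs it joins and aligned with the legs' outer faces on the other axis.

The ladder is on top of the table. Three stools sit around the table at the +y, −x, +x sides.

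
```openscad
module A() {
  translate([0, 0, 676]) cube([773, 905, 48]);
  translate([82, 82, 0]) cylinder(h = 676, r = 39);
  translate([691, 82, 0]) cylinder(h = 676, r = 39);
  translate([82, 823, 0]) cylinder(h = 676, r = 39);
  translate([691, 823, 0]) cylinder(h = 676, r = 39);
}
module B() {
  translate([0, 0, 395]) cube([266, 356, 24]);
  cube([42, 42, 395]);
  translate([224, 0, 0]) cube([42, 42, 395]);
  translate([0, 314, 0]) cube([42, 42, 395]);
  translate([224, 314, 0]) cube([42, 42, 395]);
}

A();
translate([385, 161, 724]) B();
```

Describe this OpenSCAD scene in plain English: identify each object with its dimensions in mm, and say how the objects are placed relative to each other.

A is a table with a 773×905 mm rectangular top, 48 mm thick, top surface at z = 724 mm, supported by four round legs of 78 mm diameter, each leg's bounding box inset 43 mm from the nearest pair of top edges, running from the floor.

B is a four-legged stool. The seat is 266×356 mm, 24 mm thick, top at z = 419 mm. It stands on four square legs, each 42×42 mm in cross-section, from z = 0 to the seat underside, each flush with a corner of the seat.

The stool is on top of the table.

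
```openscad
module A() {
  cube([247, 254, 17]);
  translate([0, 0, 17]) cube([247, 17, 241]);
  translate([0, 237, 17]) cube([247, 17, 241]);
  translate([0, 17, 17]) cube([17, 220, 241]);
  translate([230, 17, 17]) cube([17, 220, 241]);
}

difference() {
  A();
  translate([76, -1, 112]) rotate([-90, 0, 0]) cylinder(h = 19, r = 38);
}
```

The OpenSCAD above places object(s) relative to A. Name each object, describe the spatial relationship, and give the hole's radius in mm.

A is an open box. The open box has a circular hole through its front wall. The hole's radius is 38 mm.

The subtracted cylinder has r = 38 mm.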